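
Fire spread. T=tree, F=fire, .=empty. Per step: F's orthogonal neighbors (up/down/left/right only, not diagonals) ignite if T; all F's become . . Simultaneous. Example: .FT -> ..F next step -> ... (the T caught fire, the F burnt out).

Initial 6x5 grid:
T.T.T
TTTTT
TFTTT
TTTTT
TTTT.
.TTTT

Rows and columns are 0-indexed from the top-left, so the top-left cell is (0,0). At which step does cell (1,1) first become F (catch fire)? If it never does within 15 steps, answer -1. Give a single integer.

Step 1: cell (1,1)='F' (+4 fires, +1 burnt)
  -> target ignites at step 1
Step 2: cell (1,1)='.' (+6 fires, +4 burnt)
Step 3: cell (1,1)='.' (+8 fires, +6 burnt)
Step 4: cell (1,1)='.' (+4 fires, +8 burnt)
Step 5: cell (1,1)='.' (+2 fires, +4 burnt)
Step 6: cell (1,1)='.' (+1 fires, +2 burnt)
Step 7: cell (1,1)='.' (+0 fires, +1 burnt)
  fire out at step 7

1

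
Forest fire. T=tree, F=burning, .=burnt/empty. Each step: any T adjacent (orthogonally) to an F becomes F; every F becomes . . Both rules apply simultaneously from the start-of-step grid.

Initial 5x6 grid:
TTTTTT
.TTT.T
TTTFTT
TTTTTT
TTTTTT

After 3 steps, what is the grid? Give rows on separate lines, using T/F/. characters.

Step 1: 4 trees catch fire, 1 burn out
  TTTTTT
  .TTF.T
  TTF.FT
  TTTFTT
  TTTTTT
Step 2: 7 trees catch fire, 4 burn out
  TTTFTT
  .TF..T
  TF...F
  TTF.FT
  TTTFTT
Step 3: 9 trees catch fire, 7 burn out
  TTF.FT
  .F...F
  F.....
  TF...F
  TTF.FT

TTF.FT
.F...F
F.....
TF...F
TTF.FT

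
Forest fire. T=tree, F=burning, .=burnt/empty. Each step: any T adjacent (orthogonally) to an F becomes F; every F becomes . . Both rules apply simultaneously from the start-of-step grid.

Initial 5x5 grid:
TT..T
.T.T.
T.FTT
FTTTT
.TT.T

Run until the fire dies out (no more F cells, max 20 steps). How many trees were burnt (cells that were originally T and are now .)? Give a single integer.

Answer: 11

Derivation:
Step 1: +4 fires, +2 burnt (F count now 4)
Step 2: +5 fires, +4 burnt (F count now 5)
Step 3: +1 fires, +5 burnt (F count now 1)
Step 4: +1 fires, +1 burnt (F count now 1)
Step 5: +0 fires, +1 burnt (F count now 0)
Fire out after step 5
Initially T: 15, now '.': 21
Total burnt (originally-T cells now '.'): 11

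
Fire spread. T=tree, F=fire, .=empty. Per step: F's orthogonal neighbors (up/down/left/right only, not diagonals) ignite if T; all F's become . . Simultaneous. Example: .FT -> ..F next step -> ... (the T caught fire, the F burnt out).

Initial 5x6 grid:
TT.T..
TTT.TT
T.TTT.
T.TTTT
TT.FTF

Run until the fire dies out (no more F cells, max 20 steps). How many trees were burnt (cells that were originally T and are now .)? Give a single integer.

Step 1: +3 fires, +2 burnt (F count now 3)
Step 2: +3 fires, +3 burnt (F count now 3)
Step 3: +2 fires, +3 burnt (F count now 2)
Step 4: +2 fires, +2 burnt (F count now 2)
Step 5: +2 fires, +2 burnt (F count now 2)
Step 6: +2 fires, +2 burnt (F count now 2)
Step 7: +2 fires, +2 burnt (F count now 2)
Step 8: +1 fires, +2 burnt (F count now 1)
Step 9: +1 fires, +1 burnt (F count now 1)
Step 10: +1 fires, +1 burnt (F count now 1)
Step 11: +0 fires, +1 burnt (F count now 0)
Fire out after step 11
Initially T: 20, now '.': 29
Total burnt (originally-T cells now '.'): 19

Answer: 19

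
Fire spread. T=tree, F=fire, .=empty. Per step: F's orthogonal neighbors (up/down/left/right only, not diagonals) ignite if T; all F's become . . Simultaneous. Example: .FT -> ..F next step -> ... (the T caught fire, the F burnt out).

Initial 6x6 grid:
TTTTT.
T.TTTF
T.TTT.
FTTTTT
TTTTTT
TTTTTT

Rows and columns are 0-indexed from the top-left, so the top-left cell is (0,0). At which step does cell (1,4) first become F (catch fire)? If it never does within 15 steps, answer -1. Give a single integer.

Step 1: cell (1,4)='F' (+4 fires, +2 burnt)
  -> target ignites at step 1
Step 2: cell (1,4)='.' (+7 fires, +4 burnt)
Step 3: cell (1,4)='.' (+9 fires, +7 burnt)
Step 4: cell (1,4)='.' (+6 fires, +9 burnt)
Step 5: cell (1,4)='.' (+3 fires, +6 burnt)
Step 6: cell (1,4)='.' (+1 fires, +3 burnt)
Step 7: cell (1,4)='.' (+0 fires, +1 burnt)
  fire out at step 7

1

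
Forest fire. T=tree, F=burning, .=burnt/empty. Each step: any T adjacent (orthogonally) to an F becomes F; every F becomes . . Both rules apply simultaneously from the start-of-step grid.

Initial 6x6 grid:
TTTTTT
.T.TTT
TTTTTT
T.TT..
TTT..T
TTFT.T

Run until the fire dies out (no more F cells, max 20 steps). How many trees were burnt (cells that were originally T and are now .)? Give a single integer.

Answer: 25

Derivation:
Step 1: +3 fires, +1 burnt (F count now 3)
Step 2: +3 fires, +3 burnt (F count now 3)
Step 3: +3 fires, +3 burnt (F count now 3)
Step 4: +3 fires, +3 burnt (F count now 3)
Step 5: +4 fires, +3 burnt (F count now 4)
Step 6: +4 fires, +4 burnt (F count now 4)
Step 7: +4 fires, +4 burnt (F count now 4)
Step 8: +1 fires, +4 burnt (F count now 1)
Step 9: +0 fires, +1 burnt (F count now 0)
Fire out after step 9
Initially T: 27, now '.': 34
Total burnt (originally-T cells now '.'): 25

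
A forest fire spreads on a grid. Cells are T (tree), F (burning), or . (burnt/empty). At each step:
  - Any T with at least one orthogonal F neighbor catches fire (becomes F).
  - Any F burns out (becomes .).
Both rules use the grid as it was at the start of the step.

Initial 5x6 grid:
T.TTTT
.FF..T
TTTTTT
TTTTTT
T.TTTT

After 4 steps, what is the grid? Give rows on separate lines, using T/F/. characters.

Step 1: 3 trees catch fire, 2 burn out
  T.FTTT
  .....T
  TFFTTT
  TTTTTT
  T.TTTT
Step 2: 5 trees catch fire, 3 burn out
  T..FTT
  .....T
  F..FTT
  TFFTTT
  T.TTTT
Step 3: 5 trees catch fire, 5 burn out
  T...FT
  .....T
  ....FT
  F..FTT
  T.FTTT
Step 4: 5 trees catch fire, 5 burn out
  T....F
  .....T
  .....F
  ....FT
  F..FTT

T....F
.....T
.....F
....FT
F..FTT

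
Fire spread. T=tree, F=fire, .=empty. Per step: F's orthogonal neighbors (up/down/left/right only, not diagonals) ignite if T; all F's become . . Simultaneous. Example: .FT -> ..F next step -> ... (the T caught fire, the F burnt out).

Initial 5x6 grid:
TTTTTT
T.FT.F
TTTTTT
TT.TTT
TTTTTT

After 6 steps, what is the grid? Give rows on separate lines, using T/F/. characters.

Step 1: 5 trees catch fire, 2 burn out
  TTFTTF
  T..F..
  TTFTTF
  TT.TTT
  TTTTTT
Step 2: 7 trees catch fire, 5 burn out
  TF.FF.
  T.....
  TF.FF.
  TT.TTF
  TTTTTT
Step 3: 6 trees catch fire, 7 burn out
  F.....
  T.....
  F.....
  TF.FF.
  TTTTTF
Step 4: 5 trees catch fire, 6 burn out
  ......
  F.....
  ......
  F.....
  TFTFF.
Step 5: 2 trees catch fire, 5 burn out
  ......
  ......
  ......
  ......
  F.F...
Step 6: 0 trees catch fire, 2 burn out
  ......
  ......
  ......
  ......
  ......

......
......
......
......
......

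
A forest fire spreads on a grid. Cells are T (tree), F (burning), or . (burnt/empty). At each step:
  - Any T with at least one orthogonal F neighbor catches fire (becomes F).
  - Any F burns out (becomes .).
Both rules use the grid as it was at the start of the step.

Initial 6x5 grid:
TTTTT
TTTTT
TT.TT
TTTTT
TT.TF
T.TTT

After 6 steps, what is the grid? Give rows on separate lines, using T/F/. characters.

Step 1: 3 trees catch fire, 1 burn out
  TTTTT
  TTTTT
  TT.TT
  TTTTF
  TT.F.
  T.TTF
Step 2: 3 trees catch fire, 3 burn out
  TTTTT
  TTTTT
  TT.TF
  TTTF.
  TT...
  T.TF.
Step 3: 4 trees catch fire, 3 burn out
  TTTTT
  TTTTF
  TT.F.
  TTF..
  TT...
  T.F..
Step 4: 3 trees catch fire, 4 burn out
  TTTTF
  TTTF.
  TT...
  TF...
  TT...
  T....
Step 5: 5 trees catch fire, 3 burn out
  TTTF.
  TTF..
  TF...
  F....
  TF...
  T....
Step 6: 4 trees catch fire, 5 burn out
  TTF..
  TF...
  F....
  .....
  F....
  T....

TTF..
TF...
F....
.....
F....
T....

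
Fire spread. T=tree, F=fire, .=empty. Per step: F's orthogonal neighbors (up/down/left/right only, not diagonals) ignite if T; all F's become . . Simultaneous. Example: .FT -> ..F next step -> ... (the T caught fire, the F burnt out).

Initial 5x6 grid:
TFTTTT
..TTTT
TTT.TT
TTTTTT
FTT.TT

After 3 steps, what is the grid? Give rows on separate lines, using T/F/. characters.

Step 1: 4 trees catch fire, 2 burn out
  F.FTTT
  ..TTTT
  TTT.TT
  FTTTTT
  .FT.TT
Step 2: 5 trees catch fire, 4 burn out
  ...FTT
  ..FTTT
  FTT.TT
  .FTTTT
  ..F.TT
Step 3: 5 trees catch fire, 5 burn out
  ....FT
  ...FTT
  .FF.TT
  ..FTTT
  ....TT

....FT
...FTT
.FF.TT
..FTTT
....TT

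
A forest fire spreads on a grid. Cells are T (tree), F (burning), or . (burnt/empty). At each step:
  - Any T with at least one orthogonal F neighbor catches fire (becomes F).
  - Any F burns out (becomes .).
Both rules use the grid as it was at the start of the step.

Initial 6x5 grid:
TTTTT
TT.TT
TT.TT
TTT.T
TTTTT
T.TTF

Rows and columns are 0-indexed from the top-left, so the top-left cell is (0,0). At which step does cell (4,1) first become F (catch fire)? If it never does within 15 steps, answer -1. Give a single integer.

Step 1: cell (4,1)='T' (+2 fires, +1 burnt)
Step 2: cell (4,1)='T' (+3 fires, +2 burnt)
Step 3: cell (4,1)='T' (+2 fires, +3 burnt)
Step 4: cell (4,1)='F' (+4 fires, +2 burnt)
  -> target ignites at step 4
Step 5: cell (4,1)='.' (+4 fires, +4 burnt)
Step 6: cell (4,1)='.' (+4 fires, +4 burnt)
Step 7: cell (4,1)='.' (+3 fires, +4 burnt)
Step 8: cell (4,1)='.' (+2 fires, +3 burnt)
Step 9: cell (4,1)='.' (+1 fires, +2 burnt)
Step 10: cell (4,1)='.' (+0 fires, +1 burnt)
  fire out at step 10

4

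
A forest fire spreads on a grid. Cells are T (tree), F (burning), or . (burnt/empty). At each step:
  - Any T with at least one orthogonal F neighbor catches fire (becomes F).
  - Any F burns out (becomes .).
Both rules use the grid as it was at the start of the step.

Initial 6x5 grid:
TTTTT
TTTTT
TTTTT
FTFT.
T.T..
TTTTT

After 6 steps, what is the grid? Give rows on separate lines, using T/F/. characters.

Step 1: 6 trees catch fire, 2 burn out
  TTTTT
  TTTTT
  FTFTT
  .F.F.
  F.F..
  TTTTT
Step 2: 6 trees catch fire, 6 burn out
  TTTTT
  FTFTT
  .F.FT
  .....
  .....
  FTFTT
Step 3: 7 trees catch fire, 6 burn out
  FTFTT
  .F.FT
  ....F
  .....
  .....
  .F.FT
Step 4: 4 trees catch fire, 7 burn out
  .F.FT
  ....F
  .....
  .....
  .....
  ....F
Step 5: 1 trees catch fire, 4 burn out
  ....F
  .....
  .....
  .....
  .....
  .....
Step 6: 0 trees catch fire, 1 burn out
  .....
  .....
  .....
  .....
  .....
  .....

.....
.....
.....
.....
.....
.....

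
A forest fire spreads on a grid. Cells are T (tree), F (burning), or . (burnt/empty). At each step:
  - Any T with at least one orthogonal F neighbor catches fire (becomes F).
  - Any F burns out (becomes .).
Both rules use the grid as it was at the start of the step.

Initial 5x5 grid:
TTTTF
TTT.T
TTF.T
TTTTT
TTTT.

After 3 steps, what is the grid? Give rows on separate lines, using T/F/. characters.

Step 1: 5 trees catch fire, 2 burn out
  TTTF.
  TTF.F
  TF..T
  TTFTT
  TTTT.
Step 2: 7 trees catch fire, 5 burn out
  TTF..
  TF...
  F...F
  TF.FT
  TTFT.
Step 3: 6 trees catch fire, 7 burn out
  TF...
  F....
  .....
  F...F
  TF.F.

TF...
F....
.....
F...F
TF.F.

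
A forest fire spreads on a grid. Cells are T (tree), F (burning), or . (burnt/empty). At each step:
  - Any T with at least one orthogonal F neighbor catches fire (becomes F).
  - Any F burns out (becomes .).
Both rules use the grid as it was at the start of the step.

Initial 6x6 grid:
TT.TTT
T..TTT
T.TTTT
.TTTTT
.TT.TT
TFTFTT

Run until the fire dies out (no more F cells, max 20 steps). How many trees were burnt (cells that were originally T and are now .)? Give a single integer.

Step 1: +4 fires, +2 burnt (F count now 4)
Step 2: +4 fires, +4 burnt (F count now 4)
Step 3: +3 fires, +4 burnt (F count now 3)
Step 4: +4 fires, +3 burnt (F count now 4)
Step 5: +3 fires, +4 burnt (F count now 3)
Step 6: +3 fires, +3 burnt (F count now 3)
Step 7: +2 fires, +3 burnt (F count now 2)
Step 8: +0 fires, +2 burnt (F count now 0)
Fire out after step 8
Initially T: 27, now '.': 32
Total burnt (originally-T cells now '.'): 23

Answer: 23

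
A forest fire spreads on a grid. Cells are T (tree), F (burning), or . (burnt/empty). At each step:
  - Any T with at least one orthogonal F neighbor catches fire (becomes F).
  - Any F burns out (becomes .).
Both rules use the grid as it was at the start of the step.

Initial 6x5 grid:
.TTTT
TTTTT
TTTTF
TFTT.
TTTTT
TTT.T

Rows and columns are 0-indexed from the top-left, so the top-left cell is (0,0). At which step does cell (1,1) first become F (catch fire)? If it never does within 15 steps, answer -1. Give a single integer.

Step 1: cell (1,1)='T' (+6 fires, +2 burnt)
Step 2: cell (1,1)='F' (+9 fires, +6 burnt)
  -> target ignites at step 2
Step 3: cell (1,1)='.' (+7 fires, +9 burnt)
Step 4: cell (1,1)='.' (+2 fires, +7 burnt)
Step 5: cell (1,1)='.' (+1 fires, +2 burnt)
Step 6: cell (1,1)='.' (+0 fires, +1 burnt)
  fire out at step 6

2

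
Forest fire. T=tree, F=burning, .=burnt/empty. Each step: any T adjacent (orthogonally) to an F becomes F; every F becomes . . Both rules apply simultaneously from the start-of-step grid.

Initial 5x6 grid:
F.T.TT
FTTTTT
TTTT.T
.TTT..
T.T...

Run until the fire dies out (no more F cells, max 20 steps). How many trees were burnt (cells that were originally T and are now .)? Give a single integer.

Step 1: +2 fires, +2 burnt (F count now 2)
Step 2: +2 fires, +2 burnt (F count now 2)
Step 3: +4 fires, +2 burnt (F count now 4)
Step 4: +3 fires, +4 burnt (F count now 3)
Step 5: +4 fires, +3 burnt (F count now 4)
Step 6: +2 fires, +4 burnt (F count now 2)
Step 7: +0 fires, +2 burnt (F count now 0)
Fire out after step 7
Initially T: 18, now '.': 29
Total burnt (originally-T cells now '.'): 17

Answer: 17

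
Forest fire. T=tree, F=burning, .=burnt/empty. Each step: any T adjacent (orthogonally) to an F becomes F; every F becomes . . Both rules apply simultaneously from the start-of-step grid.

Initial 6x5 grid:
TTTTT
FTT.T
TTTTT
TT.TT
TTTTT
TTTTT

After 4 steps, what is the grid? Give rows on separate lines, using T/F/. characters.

Step 1: 3 trees catch fire, 1 burn out
  FTTTT
  .FT.T
  FTTTT
  TT.TT
  TTTTT
  TTTTT
Step 2: 4 trees catch fire, 3 burn out
  .FTTT
  ..F.T
  .FTTT
  FT.TT
  TTTTT
  TTTTT
Step 3: 4 trees catch fire, 4 burn out
  ..FTT
  ....T
  ..FTT
  .F.TT
  FTTTT
  TTTTT
Step 4: 4 trees catch fire, 4 burn out
  ...FT
  ....T
  ...FT
  ...TT
  .FTTT
  FTTTT

...FT
....T
...FT
...TT
.FTTT
FTTTT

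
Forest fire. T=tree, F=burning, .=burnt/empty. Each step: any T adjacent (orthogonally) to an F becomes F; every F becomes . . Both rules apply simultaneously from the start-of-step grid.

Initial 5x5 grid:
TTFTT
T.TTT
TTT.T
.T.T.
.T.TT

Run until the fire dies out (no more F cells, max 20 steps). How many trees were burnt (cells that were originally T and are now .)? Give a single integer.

Answer: 14

Derivation:
Step 1: +3 fires, +1 burnt (F count now 3)
Step 2: +4 fires, +3 burnt (F count now 4)
Step 3: +3 fires, +4 burnt (F count now 3)
Step 4: +3 fires, +3 burnt (F count now 3)
Step 5: +1 fires, +3 burnt (F count now 1)
Step 6: +0 fires, +1 burnt (F count now 0)
Fire out after step 6
Initially T: 17, now '.': 22
Total burnt (originally-T cells now '.'): 14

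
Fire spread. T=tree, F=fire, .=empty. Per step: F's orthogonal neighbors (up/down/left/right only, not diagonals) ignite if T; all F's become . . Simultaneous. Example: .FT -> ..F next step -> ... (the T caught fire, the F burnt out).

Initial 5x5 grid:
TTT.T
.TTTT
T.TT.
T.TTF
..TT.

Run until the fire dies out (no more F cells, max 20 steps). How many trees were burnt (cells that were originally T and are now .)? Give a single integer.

Step 1: +1 fires, +1 burnt (F count now 1)
Step 2: +3 fires, +1 burnt (F count now 3)
Step 3: +3 fires, +3 burnt (F count now 3)
Step 4: +2 fires, +3 burnt (F count now 2)
Step 5: +3 fires, +2 burnt (F count now 3)
Step 6: +1 fires, +3 burnt (F count now 1)
Step 7: +1 fires, +1 burnt (F count now 1)
Step 8: +0 fires, +1 burnt (F count now 0)
Fire out after step 8
Initially T: 16, now '.': 23
Total burnt (originally-T cells now '.'): 14

Answer: 14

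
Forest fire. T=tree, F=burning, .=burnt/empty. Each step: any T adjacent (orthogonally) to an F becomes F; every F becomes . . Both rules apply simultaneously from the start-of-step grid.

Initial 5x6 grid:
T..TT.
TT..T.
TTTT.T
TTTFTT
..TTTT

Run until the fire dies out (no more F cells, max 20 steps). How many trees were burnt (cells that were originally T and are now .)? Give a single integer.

Answer: 17

Derivation:
Step 1: +4 fires, +1 burnt (F count now 4)
Step 2: +5 fires, +4 burnt (F count now 5)
Step 3: +4 fires, +5 burnt (F count now 4)
Step 4: +2 fires, +4 burnt (F count now 2)
Step 5: +1 fires, +2 burnt (F count now 1)
Step 6: +1 fires, +1 burnt (F count now 1)
Step 7: +0 fires, +1 burnt (F count now 0)
Fire out after step 7
Initially T: 20, now '.': 27
Total burnt (originally-T cells now '.'): 17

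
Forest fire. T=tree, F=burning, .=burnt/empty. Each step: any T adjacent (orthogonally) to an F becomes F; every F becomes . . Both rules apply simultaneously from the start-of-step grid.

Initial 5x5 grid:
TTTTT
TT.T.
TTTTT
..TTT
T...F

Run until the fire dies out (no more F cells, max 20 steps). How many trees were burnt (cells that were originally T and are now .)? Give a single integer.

Answer: 16

Derivation:
Step 1: +1 fires, +1 burnt (F count now 1)
Step 2: +2 fires, +1 burnt (F count now 2)
Step 3: +2 fires, +2 burnt (F count now 2)
Step 4: +2 fires, +2 burnt (F count now 2)
Step 5: +2 fires, +2 burnt (F count now 2)
Step 6: +4 fires, +2 burnt (F count now 4)
Step 7: +2 fires, +4 burnt (F count now 2)
Step 8: +1 fires, +2 burnt (F count now 1)
Step 9: +0 fires, +1 burnt (F count now 0)
Fire out after step 9
Initially T: 17, now '.': 24
Total burnt (originally-T cells now '.'): 16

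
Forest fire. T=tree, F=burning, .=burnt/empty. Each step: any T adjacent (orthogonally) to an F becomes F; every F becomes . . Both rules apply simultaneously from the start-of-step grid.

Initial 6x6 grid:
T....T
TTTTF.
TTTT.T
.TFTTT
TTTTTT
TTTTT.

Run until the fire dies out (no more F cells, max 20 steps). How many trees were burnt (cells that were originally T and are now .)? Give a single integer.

Step 1: +5 fires, +2 burnt (F count now 5)
Step 2: +7 fires, +5 burnt (F count now 7)
Step 3: +7 fires, +7 burnt (F count now 7)
Step 4: +5 fires, +7 burnt (F count now 5)
Step 5: +1 fires, +5 burnt (F count now 1)
Step 6: +0 fires, +1 burnt (F count now 0)
Fire out after step 6
Initially T: 26, now '.': 35
Total burnt (originally-T cells now '.'): 25

Answer: 25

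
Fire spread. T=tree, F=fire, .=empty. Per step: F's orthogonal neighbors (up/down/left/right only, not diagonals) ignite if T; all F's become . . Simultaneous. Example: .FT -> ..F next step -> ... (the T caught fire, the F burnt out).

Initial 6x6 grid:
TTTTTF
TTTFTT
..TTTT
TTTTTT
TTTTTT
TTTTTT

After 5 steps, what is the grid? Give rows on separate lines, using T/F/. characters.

Step 1: 6 trees catch fire, 2 burn out
  TTTFF.
  TTF.FF
  ..TFTT
  TTTTTT
  TTTTTT
  TTTTTT
Step 2: 6 trees catch fire, 6 burn out
  TTF...
  TF....
  ..F.FF
  TTTFTT
  TTTTTT
  TTTTTT
Step 3: 6 trees catch fire, 6 burn out
  TF....
  F.....
  ......
  TTF.FF
  TTTFTT
  TTTTTT
Step 4: 6 trees catch fire, 6 burn out
  F.....
  ......
  ......
  TF....
  TTF.FF
  TTTFTT
Step 5: 5 trees catch fire, 6 burn out
  ......
  ......
  ......
  F.....
  TF....
  TTF.FF

......
......
......
F.....
TF....
TTF.FF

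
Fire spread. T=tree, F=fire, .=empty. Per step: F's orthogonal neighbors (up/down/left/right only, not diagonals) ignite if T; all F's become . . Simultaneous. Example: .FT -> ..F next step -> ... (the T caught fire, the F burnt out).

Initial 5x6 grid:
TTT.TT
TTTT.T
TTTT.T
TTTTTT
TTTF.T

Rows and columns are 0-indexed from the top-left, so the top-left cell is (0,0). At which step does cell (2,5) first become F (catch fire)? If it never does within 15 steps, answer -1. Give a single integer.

Step 1: cell (2,5)='T' (+2 fires, +1 burnt)
Step 2: cell (2,5)='T' (+4 fires, +2 burnt)
Step 3: cell (2,5)='T' (+5 fires, +4 burnt)
Step 4: cell (2,5)='F' (+5 fires, +5 burnt)
  -> target ignites at step 4
Step 5: cell (2,5)='.' (+4 fires, +5 burnt)
Step 6: cell (2,5)='.' (+3 fires, +4 burnt)
Step 7: cell (2,5)='.' (+2 fires, +3 burnt)
Step 8: cell (2,5)='.' (+0 fires, +2 burnt)
  fire out at step 8

4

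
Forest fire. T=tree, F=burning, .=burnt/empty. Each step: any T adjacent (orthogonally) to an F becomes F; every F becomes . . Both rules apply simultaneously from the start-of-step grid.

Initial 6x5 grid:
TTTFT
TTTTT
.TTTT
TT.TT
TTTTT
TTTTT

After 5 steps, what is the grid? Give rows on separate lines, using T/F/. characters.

Step 1: 3 trees catch fire, 1 burn out
  TTF.F
  TTTFT
  .TTTT
  TT.TT
  TTTTT
  TTTTT
Step 2: 4 trees catch fire, 3 burn out
  TF...
  TTF.F
  .TTFT
  TT.TT
  TTTTT
  TTTTT
Step 3: 5 trees catch fire, 4 burn out
  F....
  TF...
  .TF.F
  TT.FT
  TTTTT
  TTTTT
Step 4: 4 trees catch fire, 5 burn out
  .....
  F....
  .F...
  TT..F
  TTTFT
  TTTTT
Step 5: 4 trees catch fire, 4 burn out
  .....
  .....
  .....
  TF...
  TTF.F
  TTTFT

.....
.....
.....
TF...
TTF.F
TTTFT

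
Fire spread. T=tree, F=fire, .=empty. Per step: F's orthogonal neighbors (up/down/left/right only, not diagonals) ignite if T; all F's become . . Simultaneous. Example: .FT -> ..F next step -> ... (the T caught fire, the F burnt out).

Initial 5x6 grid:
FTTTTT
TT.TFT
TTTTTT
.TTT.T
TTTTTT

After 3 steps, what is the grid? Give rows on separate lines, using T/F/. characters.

Step 1: 6 trees catch fire, 2 burn out
  .FTTFT
  FT.F.F
  TTTTFT
  .TTT.T
  TTTTTT
Step 2: 7 trees catch fire, 6 burn out
  ..FF.F
  .F....
  FTTF.F
  .TTT.T
  TTTTTT
Step 3: 4 trees catch fire, 7 burn out
  ......
  ......
  .FF...
  .TTF.F
  TTTTTT

......
......
.FF...
.TTF.F
TTTTTT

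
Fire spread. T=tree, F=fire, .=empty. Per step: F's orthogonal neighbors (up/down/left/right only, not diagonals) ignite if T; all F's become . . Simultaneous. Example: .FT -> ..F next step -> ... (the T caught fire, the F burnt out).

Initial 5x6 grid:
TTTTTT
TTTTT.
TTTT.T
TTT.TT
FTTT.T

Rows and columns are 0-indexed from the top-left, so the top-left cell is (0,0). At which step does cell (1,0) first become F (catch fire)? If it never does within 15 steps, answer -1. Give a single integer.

Step 1: cell (1,0)='T' (+2 fires, +1 burnt)
Step 2: cell (1,0)='T' (+3 fires, +2 burnt)
Step 3: cell (1,0)='F' (+4 fires, +3 burnt)
  -> target ignites at step 3
Step 4: cell (1,0)='.' (+3 fires, +4 burnt)
Step 5: cell (1,0)='.' (+3 fires, +3 burnt)
Step 6: cell (1,0)='.' (+2 fires, +3 burnt)
Step 7: cell (1,0)='.' (+2 fires, +2 burnt)
Step 8: cell (1,0)='.' (+1 fires, +2 burnt)
Step 9: cell (1,0)='.' (+1 fires, +1 burnt)
Step 10: cell (1,0)='.' (+0 fires, +1 burnt)
  fire out at step 10

3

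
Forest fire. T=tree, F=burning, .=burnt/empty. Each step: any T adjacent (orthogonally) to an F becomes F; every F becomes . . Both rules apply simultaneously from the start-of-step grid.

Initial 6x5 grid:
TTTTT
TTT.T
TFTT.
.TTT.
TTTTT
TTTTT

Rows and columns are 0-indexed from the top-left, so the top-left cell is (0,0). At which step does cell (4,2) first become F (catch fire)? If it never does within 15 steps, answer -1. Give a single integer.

Step 1: cell (4,2)='T' (+4 fires, +1 burnt)
Step 2: cell (4,2)='T' (+6 fires, +4 burnt)
Step 3: cell (4,2)='F' (+6 fires, +6 burnt)
  -> target ignites at step 3
Step 4: cell (4,2)='.' (+4 fires, +6 burnt)
Step 5: cell (4,2)='.' (+3 fires, +4 burnt)
Step 6: cell (4,2)='.' (+2 fires, +3 burnt)
Step 7: cell (4,2)='.' (+0 fires, +2 burnt)
  fire out at step 7

3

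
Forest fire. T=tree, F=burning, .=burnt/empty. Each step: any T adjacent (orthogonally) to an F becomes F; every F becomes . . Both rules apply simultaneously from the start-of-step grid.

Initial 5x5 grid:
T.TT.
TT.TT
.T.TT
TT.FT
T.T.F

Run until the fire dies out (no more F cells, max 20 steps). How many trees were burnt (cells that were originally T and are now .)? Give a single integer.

Step 1: +2 fires, +2 burnt (F count now 2)
Step 2: +2 fires, +2 burnt (F count now 2)
Step 3: +2 fires, +2 burnt (F count now 2)
Step 4: +1 fires, +2 burnt (F count now 1)
Step 5: +0 fires, +1 burnt (F count now 0)
Fire out after step 5
Initially T: 15, now '.': 17
Total burnt (originally-T cells now '.'): 7

Answer: 7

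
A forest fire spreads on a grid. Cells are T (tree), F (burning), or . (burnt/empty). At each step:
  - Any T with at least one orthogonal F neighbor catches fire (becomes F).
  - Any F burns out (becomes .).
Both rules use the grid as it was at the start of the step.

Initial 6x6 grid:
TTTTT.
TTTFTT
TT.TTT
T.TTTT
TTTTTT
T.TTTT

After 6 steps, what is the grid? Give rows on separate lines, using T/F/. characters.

Step 1: 4 trees catch fire, 1 burn out
  TTTFT.
  TTF.FT
  TT.FTT
  T.TTTT
  TTTTTT
  T.TTTT
Step 2: 6 trees catch fire, 4 burn out
  TTF.F.
  TF...F
  TT..FT
  T.TFTT
  TTTTTT
  T.TTTT
Step 3: 7 trees catch fire, 6 burn out
  TF....
  F.....
  TF...F
  T.F.FT
  TTTFTT
  T.TTTT
Step 4: 6 trees catch fire, 7 burn out
  F.....
  ......
  F.....
  T....F
  TTF.FT
  T.TFTT
Step 5: 5 trees catch fire, 6 burn out
  ......
  ......
  ......
  F.....
  TF...F
  T.F.FT
Step 6: 2 trees catch fire, 5 burn out
  ......
  ......
  ......
  ......
  F.....
  T....F

......
......
......
......
F.....
T....F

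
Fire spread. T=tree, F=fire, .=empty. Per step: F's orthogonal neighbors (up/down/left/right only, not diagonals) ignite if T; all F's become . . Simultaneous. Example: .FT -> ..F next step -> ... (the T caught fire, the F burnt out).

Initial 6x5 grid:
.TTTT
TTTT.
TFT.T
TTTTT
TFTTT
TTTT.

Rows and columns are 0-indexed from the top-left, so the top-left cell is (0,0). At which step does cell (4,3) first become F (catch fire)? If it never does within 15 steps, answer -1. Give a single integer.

Step 1: cell (4,3)='T' (+7 fires, +2 burnt)
Step 2: cell (4,3)='F' (+8 fires, +7 burnt)
  -> target ignites at step 2
Step 3: cell (4,3)='.' (+5 fires, +8 burnt)
Step 4: cell (4,3)='.' (+2 fires, +5 burnt)
Step 5: cell (4,3)='.' (+2 fires, +2 burnt)
Step 6: cell (4,3)='.' (+0 fires, +2 burnt)
  fire out at step 6

2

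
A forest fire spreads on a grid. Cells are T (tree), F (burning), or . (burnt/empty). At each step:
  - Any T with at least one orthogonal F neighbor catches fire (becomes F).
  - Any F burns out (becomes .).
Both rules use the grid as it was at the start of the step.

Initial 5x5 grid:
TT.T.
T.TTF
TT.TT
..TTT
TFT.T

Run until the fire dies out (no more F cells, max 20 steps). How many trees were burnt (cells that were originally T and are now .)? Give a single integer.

Step 1: +4 fires, +2 burnt (F count now 4)
Step 2: +5 fires, +4 burnt (F count now 5)
Step 3: +2 fires, +5 burnt (F count now 2)
Step 4: +0 fires, +2 burnt (F count now 0)
Fire out after step 4
Initially T: 16, now '.': 20
Total burnt (originally-T cells now '.'): 11

Answer: 11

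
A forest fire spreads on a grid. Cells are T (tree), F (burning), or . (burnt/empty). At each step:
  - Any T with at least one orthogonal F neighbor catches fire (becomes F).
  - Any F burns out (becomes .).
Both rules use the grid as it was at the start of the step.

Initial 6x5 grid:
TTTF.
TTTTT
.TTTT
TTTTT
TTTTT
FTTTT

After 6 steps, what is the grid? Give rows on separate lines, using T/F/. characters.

Step 1: 4 trees catch fire, 2 burn out
  TTF..
  TTTFT
  .TTTT
  TTTTT
  FTTTT
  .FTTT
Step 2: 7 trees catch fire, 4 burn out
  TF...
  TTF.F
  .TTFT
  FTTTT
  .FTTT
  ..FTT
Step 3: 8 trees catch fire, 7 burn out
  F....
  TF...
  .TF.F
  .FTFT
  ..FTT
  ...FT
Step 4: 6 trees catch fire, 8 burn out
  .....
  F....
  .F...
  ..F.F
  ...FT
  ....F
Step 5: 1 trees catch fire, 6 burn out
  .....
  .....
  .....
  .....
  ....F
  .....
Step 6: 0 trees catch fire, 1 burn out
  .....
  .....
  .....
  .....
  .....
  .....

.....
.....
.....
.....
.....
.....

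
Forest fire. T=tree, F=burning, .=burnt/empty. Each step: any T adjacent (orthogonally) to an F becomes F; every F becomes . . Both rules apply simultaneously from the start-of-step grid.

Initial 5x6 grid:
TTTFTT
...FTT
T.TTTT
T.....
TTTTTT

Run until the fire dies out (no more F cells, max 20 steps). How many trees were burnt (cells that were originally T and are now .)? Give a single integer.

Step 1: +4 fires, +2 burnt (F count now 4)
Step 2: +5 fires, +4 burnt (F count now 5)
Step 3: +2 fires, +5 burnt (F count now 2)
Step 4: +0 fires, +2 burnt (F count now 0)
Fire out after step 4
Initially T: 19, now '.': 22
Total burnt (originally-T cells now '.'): 11

Answer: 11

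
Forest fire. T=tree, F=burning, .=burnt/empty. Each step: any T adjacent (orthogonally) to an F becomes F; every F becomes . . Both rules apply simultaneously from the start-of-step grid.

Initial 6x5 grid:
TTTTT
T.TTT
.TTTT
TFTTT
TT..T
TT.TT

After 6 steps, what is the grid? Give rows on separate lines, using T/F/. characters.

Step 1: 4 trees catch fire, 1 burn out
  TTTTT
  T.TTT
  .FTTT
  F.FTT
  TF..T
  TT.TT
Step 2: 4 trees catch fire, 4 burn out
  TTTTT
  T.TTT
  ..FTT
  ...FT
  F...T
  TF.TT
Step 3: 4 trees catch fire, 4 burn out
  TTTTT
  T.FTT
  ...FT
  ....F
  ....T
  F..TT
Step 4: 4 trees catch fire, 4 burn out
  TTFTT
  T..FT
  ....F
  .....
  ....F
  ...TT
Step 5: 4 trees catch fire, 4 burn out
  TF.FT
  T...F
  .....
  .....
  .....
  ...TF
Step 6: 3 trees catch fire, 4 burn out
  F...F
  T....
  .....
  .....
  .....
  ...F.

F...F
T....
.....
.....
.....
...F.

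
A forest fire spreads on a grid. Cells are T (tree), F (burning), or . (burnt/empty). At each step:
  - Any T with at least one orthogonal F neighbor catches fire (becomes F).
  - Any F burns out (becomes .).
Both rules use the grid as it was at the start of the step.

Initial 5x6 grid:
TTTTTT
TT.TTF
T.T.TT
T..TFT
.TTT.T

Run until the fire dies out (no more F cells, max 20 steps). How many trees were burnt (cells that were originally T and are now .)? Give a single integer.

Step 1: +6 fires, +2 burnt (F count now 6)
Step 2: +4 fires, +6 burnt (F count now 4)
Step 3: +2 fires, +4 burnt (F count now 2)
Step 4: +2 fires, +2 burnt (F count now 2)
Step 5: +1 fires, +2 burnt (F count now 1)
Step 6: +2 fires, +1 burnt (F count now 2)
Step 7: +1 fires, +2 burnt (F count now 1)
Step 8: +1 fires, +1 burnt (F count now 1)
Step 9: +1 fires, +1 burnt (F count now 1)
Step 10: +0 fires, +1 burnt (F count now 0)
Fire out after step 10
Initially T: 21, now '.': 29
Total burnt (originally-T cells now '.'): 20

Answer: 20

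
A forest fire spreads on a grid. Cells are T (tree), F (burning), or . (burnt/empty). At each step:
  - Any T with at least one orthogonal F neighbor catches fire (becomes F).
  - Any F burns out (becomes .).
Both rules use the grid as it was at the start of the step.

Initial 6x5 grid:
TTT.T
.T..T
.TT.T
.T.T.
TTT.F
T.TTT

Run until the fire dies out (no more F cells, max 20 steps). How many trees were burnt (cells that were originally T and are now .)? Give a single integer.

Step 1: +1 fires, +1 burnt (F count now 1)
Step 2: +1 fires, +1 burnt (F count now 1)
Step 3: +1 fires, +1 burnt (F count now 1)
Step 4: +1 fires, +1 burnt (F count now 1)
Step 5: +1 fires, +1 burnt (F count now 1)
Step 6: +2 fires, +1 burnt (F count now 2)
Step 7: +2 fires, +2 burnt (F count now 2)
Step 8: +2 fires, +2 burnt (F count now 2)
Step 9: +1 fires, +2 burnt (F count now 1)
Step 10: +2 fires, +1 burnt (F count now 2)
Step 11: +0 fires, +2 burnt (F count now 0)
Fire out after step 11
Initially T: 18, now '.': 26
Total burnt (originally-T cells now '.'): 14

Answer: 14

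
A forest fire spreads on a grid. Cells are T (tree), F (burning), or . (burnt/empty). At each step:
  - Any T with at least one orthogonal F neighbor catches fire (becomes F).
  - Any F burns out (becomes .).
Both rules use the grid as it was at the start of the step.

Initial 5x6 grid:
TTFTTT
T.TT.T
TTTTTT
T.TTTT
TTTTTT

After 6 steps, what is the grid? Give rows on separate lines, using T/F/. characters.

Step 1: 3 trees catch fire, 1 burn out
  TF.FTT
  T.FT.T
  TTTTTT
  T.TTTT
  TTTTTT
Step 2: 4 trees catch fire, 3 burn out
  F...FT
  T..F.T
  TTFTTT
  T.TTTT
  TTTTTT
Step 3: 5 trees catch fire, 4 burn out
  .....F
  F....T
  TF.FTT
  T.FTTT
  TTTTTT
Step 4: 5 trees catch fire, 5 burn out
  ......
  .....F
  F...FT
  T..FTT
  TTFTTT
Step 5: 5 trees catch fire, 5 burn out
  ......
  ......
  .....F
  F...FT
  TF.FTT
Step 6: 3 trees catch fire, 5 burn out
  ......
  ......
  ......
  .....F
  F...FT

......
......
......
.....F
F...FT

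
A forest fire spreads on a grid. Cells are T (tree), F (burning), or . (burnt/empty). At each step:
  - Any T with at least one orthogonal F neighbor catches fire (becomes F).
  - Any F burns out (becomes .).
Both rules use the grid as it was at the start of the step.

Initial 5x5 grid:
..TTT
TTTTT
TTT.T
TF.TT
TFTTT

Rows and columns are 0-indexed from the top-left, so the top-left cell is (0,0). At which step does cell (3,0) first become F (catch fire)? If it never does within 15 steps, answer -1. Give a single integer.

Step 1: cell (3,0)='F' (+4 fires, +2 burnt)
  -> target ignites at step 1
Step 2: cell (3,0)='.' (+4 fires, +4 burnt)
Step 3: cell (3,0)='.' (+4 fires, +4 burnt)
Step 4: cell (3,0)='.' (+3 fires, +4 burnt)
Step 5: cell (3,0)='.' (+3 fires, +3 burnt)
Step 6: cell (3,0)='.' (+1 fires, +3 burnt)
Step 7: cell (3,0)='.' (+0 fires, +1 burnt)
  fire out at step 7

1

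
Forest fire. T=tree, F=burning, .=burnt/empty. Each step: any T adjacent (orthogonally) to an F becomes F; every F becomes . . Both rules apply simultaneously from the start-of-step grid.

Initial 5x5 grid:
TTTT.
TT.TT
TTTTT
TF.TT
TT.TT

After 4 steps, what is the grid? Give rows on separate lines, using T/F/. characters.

Step 1: 3 trees catch fire, 1 burn out
  TTTT.
  TT.TT
  TFTTT
  F..TT
  TF.TT
Step 2: 4 trees catch fire, 3 burn out
  TTTT.
  TF.TT
  F.FTT
  ...TT
  F..TT
Step 3: 3 trees catch fire, 4 burn out
  TFTT.
  F..TT
  ...FT
  ...TT
  ...TT
Step 4: 5 trees catch fire, 3 burn out
  F.FT.
  ...FT
  ....F
  ...FT
  ...TT

F.FT.
...FT
....F
...FT
...TT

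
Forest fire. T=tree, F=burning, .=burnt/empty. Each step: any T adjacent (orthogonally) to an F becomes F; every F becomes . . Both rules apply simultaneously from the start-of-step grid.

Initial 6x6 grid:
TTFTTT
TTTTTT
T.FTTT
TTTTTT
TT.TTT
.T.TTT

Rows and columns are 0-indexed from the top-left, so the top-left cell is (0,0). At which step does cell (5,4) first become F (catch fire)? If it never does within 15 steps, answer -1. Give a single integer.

Step 1: cell (5,4)='T' (+5 fires, +2 burnt)
Step 2: cell (5,4)='T' (+7 fires, +5 burnt)
Step 3: cell (5,4)='T' (+8 fires, +7 burnt)
Step 4: cell (5,4)='T' (+7 fires, +8 burnt)
Step 5: cell (5,4)='F' (+2 fires, +7 burnt)
  -> target ignites at step 5
Step 6: cell (5,4)='.' (+1 fires, +2 burnt)
Step 7: cell (5,4)='.' (+0 fires, +1 burnt)
  fire out at step 7

5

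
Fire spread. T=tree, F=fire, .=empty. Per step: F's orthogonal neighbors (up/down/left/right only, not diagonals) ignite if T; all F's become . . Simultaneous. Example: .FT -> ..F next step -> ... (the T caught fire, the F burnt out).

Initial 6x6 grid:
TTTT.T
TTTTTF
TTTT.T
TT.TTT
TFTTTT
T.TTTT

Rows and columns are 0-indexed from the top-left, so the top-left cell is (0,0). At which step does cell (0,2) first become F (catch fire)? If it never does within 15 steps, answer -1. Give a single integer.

Step 1: cell (0,2)='T' (+6 fires, +2 burnt)
Step 2: cell (0,2)='T' (+7 fires, +6 burnt)
Step 3: cell (0,2)='T' (+11 fires, +7 burnt)
Step 4: cell (0,2)='F' (+5 fires, +11 burnt)
  -> target ignites at step 4
Step 5: cell (0,2)='.' (+1 fires, +5 burnt)
Step 6: cell (0,2)='.' (+0 fires, +1 burnt)
  fire out at step 6

4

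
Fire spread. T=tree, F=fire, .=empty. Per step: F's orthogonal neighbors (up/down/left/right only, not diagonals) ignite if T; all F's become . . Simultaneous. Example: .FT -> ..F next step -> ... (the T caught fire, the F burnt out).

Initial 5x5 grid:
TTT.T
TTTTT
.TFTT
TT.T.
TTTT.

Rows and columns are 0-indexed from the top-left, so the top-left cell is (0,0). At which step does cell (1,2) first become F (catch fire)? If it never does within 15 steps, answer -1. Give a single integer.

Step 1: cell (1,2)='F' (+3 fires, +1 burnt)
  -> target ignites at step 1
Step 2: cell (1,2)='.' (+6 fires, +3 burnt)
Step 3: cell (1,2)='.' (+6 fires, +6 burnt)
Step 4: cell (1,2)='.' (+4 fires, +6 burnt)
Step 5: cell (1,2)='.' (+0 fires, +4 burnt)
  fire out at step 5

1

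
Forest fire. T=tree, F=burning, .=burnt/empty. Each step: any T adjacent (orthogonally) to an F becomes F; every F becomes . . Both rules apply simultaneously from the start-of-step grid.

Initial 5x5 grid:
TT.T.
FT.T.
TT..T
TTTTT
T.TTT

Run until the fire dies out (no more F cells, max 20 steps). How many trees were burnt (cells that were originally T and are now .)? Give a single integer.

Step 1: +3 fires, +1 burnt (F count now 3)
Step 2: +3 fires, +3 burnt (F count now 3)
Step 3: +2 fires, +3 burnt (F count now 2)
Step 4: +1 fires, +2 burnt (F count now 1)
Step 5: +2 fires, +1 burnt (F count now 2)
Step 6: +2 fires, +2 burnt (F count now 2)
Step 7: +2 fires, +2 burnt (F count now 2)
Step 8: +0 fires, +2 burnt (F count now 0)
Fire out after step 8
Initially T: 17, now '.': 23
Total burnt (originally-T cells now '.'): 15

Answer: 15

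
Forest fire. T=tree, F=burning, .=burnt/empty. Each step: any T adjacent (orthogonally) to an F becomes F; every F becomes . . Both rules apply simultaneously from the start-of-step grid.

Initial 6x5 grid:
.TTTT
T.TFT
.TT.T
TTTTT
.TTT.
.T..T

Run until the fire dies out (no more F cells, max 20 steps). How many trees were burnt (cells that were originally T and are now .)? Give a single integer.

Answer: 18

Derivation:
Step 1: +3 fires, +1 burnt (F count now 3)
Step 2: +4 fires, +3 burnt (F count now 4)
Step 3: +4 fires, +4 burnt (F count now 4)
Step 4: +3 fires, +4 burnt (F count now 3)
Step 5: +3 fires, +3 burnt (F count now 3)
Step 6: +1 fires, +3 burnt (F count now 1)
Step 7: +0 fires, +1 burnt (F count now 0)
Fire out after step 7
Initially T: 20, now '.': 28
Total burnt (originally-T cells now '.'): 18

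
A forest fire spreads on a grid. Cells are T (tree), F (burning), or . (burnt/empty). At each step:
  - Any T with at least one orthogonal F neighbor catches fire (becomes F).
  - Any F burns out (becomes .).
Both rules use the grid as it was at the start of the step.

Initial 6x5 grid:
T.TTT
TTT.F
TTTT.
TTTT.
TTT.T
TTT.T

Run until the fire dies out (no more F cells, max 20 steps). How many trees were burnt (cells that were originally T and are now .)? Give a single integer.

Step 1: +1 fires, +1 burnt (F count now 1)
Step 2: +1 fires, +1 burnt (F count now 1)
Step 3: +1 fires, +1 burnt (F count now 1)
Step 4: +1 fires, +1 burnt (F count now 1)
Step 5: +2 fires, +1 burnt (F count now 2)
Step 6: +4 fires, +2 burnt (F count now 4)
Step 7: +5 fires, +4 burnt (F count now 5)
Step 8: +3 fires, +5 burnt (F count now 3)
Step 9: +2 fires, +3 burnt (F count now 2)
Step 10: +1 fires, +2 burnt (F count now 1)
Step 11: +0 fires, +1 burnt (F count now 0)
Fire out after step 11
Initially T: 23, now '.': 28
Total burnt (originally-T cells now '.'): 21

Answer: 21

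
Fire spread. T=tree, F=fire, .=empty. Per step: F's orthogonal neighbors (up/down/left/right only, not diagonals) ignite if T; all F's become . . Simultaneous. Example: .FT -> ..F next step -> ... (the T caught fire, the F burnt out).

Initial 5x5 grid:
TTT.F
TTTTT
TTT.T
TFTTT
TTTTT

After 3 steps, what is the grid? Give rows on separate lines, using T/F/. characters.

Step 1: 5 trees catch fire, 2 burn out
  TTT..
  TTTTF
  TFT.T
  F.FTT
  TFTTT
Step 2: 8 trees catch fire, 5 burn out
  TTT..
  TFTF.
  F.F.F
  ...FT
  F.FTT
Step 3: 5 trees catch fire, 8 burn out
  TFT..
  F.F..
  .....
  ....F
  ...FT

TFT..
F.F..
.....
....F
...FT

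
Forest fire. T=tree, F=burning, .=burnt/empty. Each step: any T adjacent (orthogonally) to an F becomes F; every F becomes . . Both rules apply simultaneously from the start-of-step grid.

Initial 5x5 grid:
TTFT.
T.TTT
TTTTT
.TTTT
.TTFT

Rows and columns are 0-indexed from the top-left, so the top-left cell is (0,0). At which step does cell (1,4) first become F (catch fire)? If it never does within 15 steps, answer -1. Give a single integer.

Step 1: cell (1,4)='T' (+6 fires, +2 burnt)
Step 2: cell (1,4)='T' (+7 fires, +6 burnt)
Step 3: cell (1,4)='F' (+5 fires, +7 burnt)
  -> target ignites at step 3
Step 4: cell (1,4)='.' (+1 fires, +5 burnt)
Step 5: cell (1,4)='.' (+0 fires, +1 burnt)
  fire out at step 5

3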